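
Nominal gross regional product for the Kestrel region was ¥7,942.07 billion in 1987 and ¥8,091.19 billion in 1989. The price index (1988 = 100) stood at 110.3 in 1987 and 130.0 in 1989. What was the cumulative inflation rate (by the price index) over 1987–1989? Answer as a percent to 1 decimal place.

17.9%

Price-level change = 130.0 / 110.3 − 1 = 0.1786.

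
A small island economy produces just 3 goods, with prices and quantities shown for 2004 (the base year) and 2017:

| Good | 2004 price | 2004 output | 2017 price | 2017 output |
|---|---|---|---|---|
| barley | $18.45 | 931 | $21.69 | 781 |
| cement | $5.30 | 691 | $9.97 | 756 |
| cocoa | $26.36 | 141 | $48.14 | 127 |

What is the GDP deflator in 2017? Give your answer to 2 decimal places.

Nominal GDP 2017 = 21.69·781 + 9.97·756 + 48.14·127 = 30590.99.
Real GDP 2017 (at 2004 prices) = 18.45·781 + 5.30·756 + 26.36·127 = 21763.97.
Deflator = Nominal/Real × 100 = 30590.99/21763.97 × 100 = 140.558.

140.56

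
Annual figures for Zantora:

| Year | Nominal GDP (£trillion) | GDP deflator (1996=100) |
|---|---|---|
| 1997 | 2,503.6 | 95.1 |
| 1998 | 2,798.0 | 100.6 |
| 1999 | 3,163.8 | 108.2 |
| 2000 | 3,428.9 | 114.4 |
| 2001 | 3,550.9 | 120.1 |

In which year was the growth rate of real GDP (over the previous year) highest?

1998

1998: real = 2798.0/1.006 = 2781.31; growth vs 1997 (2632.60) = 5.65%.
1999: real = 3163.8/1.082 = 2924.03; growth vs 1998 (2781.31) = 5.13%.
2000: real = 3428.9/1.144 = 2997.29; growth vs 1999 (2924.03) = 2.51%.
2001: real = 3550.9/1.201 = 2956.62; growth vs 2000 (2997.29) = -1.36%.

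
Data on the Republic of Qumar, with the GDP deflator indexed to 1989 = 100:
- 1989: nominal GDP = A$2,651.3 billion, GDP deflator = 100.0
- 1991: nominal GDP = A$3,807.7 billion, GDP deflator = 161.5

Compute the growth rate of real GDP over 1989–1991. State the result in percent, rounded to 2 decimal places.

-11.07%

Deflate each year: 1989 → 2651.3/1.000 = 2651.30; 1991 → 3807.7/1.615 = 2357.71.
So real GDP changed by 2357.71/2651.30 − 1 = -0.1107, i.e. -11.07%.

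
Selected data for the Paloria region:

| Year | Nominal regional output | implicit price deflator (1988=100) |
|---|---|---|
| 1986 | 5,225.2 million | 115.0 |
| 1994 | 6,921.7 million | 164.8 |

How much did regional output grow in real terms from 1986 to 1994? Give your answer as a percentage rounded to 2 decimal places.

Real regional output 1986 = 5225.2 / 1.150 = 4543.65.
Real regional output 1994 = 6921.7 / 1.648 = 4200.06.
Real growth = 4200.06 / 4543.65 − 1 = -0.0756.

-7.56%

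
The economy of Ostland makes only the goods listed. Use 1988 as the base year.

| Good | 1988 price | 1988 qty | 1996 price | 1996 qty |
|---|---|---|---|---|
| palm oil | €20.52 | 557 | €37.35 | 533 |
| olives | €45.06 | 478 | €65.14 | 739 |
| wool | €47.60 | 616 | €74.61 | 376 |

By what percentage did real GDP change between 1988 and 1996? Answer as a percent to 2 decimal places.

-0.25%

Real GDP 1988 = Nominal GDP 1988 = 20.52·557 + 45.06·478 + 47.60·616 = 62289.92.
Real GDP 1996 (at 1988 prices) = 20.52·533 + 45.06·739 + 47.60·376 = 62134.10.
Real growth = 62134.10/62289.92 − 1 = -0.0025.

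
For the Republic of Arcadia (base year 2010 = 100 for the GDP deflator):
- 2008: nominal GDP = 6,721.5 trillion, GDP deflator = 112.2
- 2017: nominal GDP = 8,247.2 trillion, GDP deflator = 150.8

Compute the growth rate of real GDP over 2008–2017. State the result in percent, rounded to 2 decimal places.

-8.71%

Real GDP 2008 = 6721.5 / 1.122 = 5990.64.
Real GDP 2017 = 8247.2 / 1.508 = 5468.97.
Real growth = 5468.97 / 5990.64 − 1 = -0.0871.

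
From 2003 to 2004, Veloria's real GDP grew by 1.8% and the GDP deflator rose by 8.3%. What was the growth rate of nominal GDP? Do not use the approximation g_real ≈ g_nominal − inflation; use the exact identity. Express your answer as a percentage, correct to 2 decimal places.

(1 + g_nom) = (1 + g_real)(1 + π) = 1.0180 × 1.0830 = 1.10249.

10.25%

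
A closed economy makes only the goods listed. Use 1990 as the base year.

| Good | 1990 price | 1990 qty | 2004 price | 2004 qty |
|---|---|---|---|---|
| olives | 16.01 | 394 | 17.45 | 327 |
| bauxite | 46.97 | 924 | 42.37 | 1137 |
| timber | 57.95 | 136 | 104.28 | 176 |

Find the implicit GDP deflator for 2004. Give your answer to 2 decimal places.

Nominal GDP 2004 = 17.45·327 + 42.37·1137 + 104.28·176 = 72234.12.
Real GDP 2004 (at 1990 prices) = 16.01·327 + 46.97·1137 + 57.95·176 = 68839.36.
Deflator = Nominal/Real × 100 = 72234.12/68839.36 × 100 = 104.931.

104.93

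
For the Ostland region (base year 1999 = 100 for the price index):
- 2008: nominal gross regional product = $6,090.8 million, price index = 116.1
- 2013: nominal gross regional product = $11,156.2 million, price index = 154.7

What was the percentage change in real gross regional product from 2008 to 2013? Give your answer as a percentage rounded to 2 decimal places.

Real gross regional product 2008 = 6090.8 / 1.161 = 5246.17.
Real gross regional product 2013 = 11156.2 / 1.547 = 7211.51.
Real growth = 7211.51 / 5246.17 − 1 = 0.3746.

37.46%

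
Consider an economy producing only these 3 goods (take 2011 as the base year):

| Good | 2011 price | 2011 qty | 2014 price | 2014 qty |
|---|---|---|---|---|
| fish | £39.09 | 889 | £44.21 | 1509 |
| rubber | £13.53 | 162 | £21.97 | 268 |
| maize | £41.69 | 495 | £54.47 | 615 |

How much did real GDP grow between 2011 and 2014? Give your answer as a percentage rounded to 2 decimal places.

Real GDP 2011 = Nominal GDP 2011 = 39.09·889 + 13.53·162 + 41.69·495 = 57579.42.
Real GDP 2014 (at 2011 prices) = 39.09·1509 + 13.53·268 + 41.69·615 = 88252.20.
Real growth = 88252.20/57579.42 − 1 = 0.5327.

53.27%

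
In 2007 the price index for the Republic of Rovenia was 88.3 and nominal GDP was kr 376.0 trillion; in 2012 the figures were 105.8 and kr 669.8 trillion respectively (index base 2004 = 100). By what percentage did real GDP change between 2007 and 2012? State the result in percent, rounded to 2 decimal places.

48.67%

Real GDP 2007 = 376.0 / 0.883 = 425.82.
Real GDP 2012 = 669.8 / 1.058 = 633.08.
Real growth = 633.08 / 425.82 − 1 = 0.4867.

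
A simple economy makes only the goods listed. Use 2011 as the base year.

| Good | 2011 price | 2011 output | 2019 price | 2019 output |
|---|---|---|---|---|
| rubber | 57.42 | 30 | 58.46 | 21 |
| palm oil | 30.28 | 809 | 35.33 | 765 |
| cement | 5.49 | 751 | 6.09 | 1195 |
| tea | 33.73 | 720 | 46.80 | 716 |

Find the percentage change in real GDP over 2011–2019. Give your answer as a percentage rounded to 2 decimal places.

Real GDP 2011 = Nominal GDP 2011 = 57.42·30 + 30.28·809 + 5.49·751 + 33.73·720 = 54627.71.
Real GDP 2019 (at 2011 prices) = 57.42·21 + 30.28·765 + 5.49·1195 + 33.73·716 = 55081.25.
Real growth = 55081.25/54627.71 − 1 = 0.0083.

0.83%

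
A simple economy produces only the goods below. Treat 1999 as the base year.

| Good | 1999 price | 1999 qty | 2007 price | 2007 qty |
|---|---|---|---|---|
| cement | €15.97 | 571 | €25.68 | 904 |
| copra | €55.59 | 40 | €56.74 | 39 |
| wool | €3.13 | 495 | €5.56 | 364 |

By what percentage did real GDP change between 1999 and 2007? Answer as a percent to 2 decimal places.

Real GDP 1999 = Nominal GDP 1999 = 15.97·571 + 55.59·40 + 3.13·495 = 12891.82.
Real GDP 2007 (at 1999 prices) = 15.97·904 + 55.59·39 + 3.13·364 = 17744.21.
Real growth = 17744.21/12891.82 − 1 = 0.3764.

37.64%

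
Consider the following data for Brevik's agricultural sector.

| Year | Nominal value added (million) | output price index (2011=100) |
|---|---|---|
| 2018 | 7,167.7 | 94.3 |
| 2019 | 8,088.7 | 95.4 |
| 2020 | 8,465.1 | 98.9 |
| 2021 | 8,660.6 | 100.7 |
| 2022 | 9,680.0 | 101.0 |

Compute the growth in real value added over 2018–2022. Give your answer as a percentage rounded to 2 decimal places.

Real value added 2018 = 7167.7/0.943 = 7600.95.
Real value added 2022 = 9680.0/1.010 = 9584.16.
Change = 9584.16/7600.95 − 1 = 0.2609.

26.09%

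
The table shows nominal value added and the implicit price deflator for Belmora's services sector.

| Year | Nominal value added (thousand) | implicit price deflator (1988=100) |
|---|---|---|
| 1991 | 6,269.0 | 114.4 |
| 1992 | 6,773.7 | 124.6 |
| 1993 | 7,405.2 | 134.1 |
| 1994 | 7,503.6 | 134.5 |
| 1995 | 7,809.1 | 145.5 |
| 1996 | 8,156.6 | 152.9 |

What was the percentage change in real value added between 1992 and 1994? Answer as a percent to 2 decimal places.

Real value added 1992 = 6773.7/1.246 = 5436.36.
Real value added 1994 = 7503.6/1.345 = 5578.88.
Change = 5578.88/5436.36 − 1 = 0.0262.

2.62%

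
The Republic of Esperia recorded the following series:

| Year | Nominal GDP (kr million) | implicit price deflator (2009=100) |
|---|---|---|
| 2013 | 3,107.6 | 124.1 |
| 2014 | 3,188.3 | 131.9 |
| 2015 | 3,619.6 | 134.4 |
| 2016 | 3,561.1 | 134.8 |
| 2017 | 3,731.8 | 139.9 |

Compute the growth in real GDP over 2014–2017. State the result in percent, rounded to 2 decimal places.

10.35%

Real GDP 2014 = 3188.3/1.319 = 2417.21.
Real GDP 2017 = 3731.8/1.399 = 2667.48.
Change = 2667.48/2417.21 − 1 = 0.1035.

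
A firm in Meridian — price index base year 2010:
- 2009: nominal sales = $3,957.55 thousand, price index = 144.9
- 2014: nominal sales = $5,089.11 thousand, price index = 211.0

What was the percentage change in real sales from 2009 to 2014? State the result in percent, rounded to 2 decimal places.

-11.69%

Real sales 2009 = 3957.55 / 1.449 = 2731.23.
Real sales 2014 = 5089.11 / 2.110 = 2411.90.
Real growth = 2411.90 / 2731.23 − 1 = -0.1169.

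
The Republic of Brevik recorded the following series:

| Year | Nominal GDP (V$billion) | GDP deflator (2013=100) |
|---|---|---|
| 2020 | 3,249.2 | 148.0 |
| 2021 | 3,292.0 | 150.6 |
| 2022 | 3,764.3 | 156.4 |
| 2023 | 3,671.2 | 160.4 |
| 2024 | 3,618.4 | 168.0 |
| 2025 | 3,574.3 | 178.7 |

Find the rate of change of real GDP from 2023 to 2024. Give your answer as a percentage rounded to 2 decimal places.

Real GDP 2023 = 3671.2/1.604 = 2288.78.
Real GDP 2024 = 3618.4/1.680 = 2153.81.
Change = 2153.81/2288.78 − 1 = -0.0590.

-5.90%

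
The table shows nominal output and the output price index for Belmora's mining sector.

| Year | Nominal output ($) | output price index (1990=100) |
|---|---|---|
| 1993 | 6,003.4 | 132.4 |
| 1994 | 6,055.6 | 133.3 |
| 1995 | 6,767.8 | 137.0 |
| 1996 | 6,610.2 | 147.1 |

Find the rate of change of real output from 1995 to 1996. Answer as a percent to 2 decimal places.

-9.03%

Real output 1995 = 6767.8/1.370 = 4940.00.
Real output 1996 = 6610.2/1.471 = 4493.68.
Change = 4493.68/4940.00 − 1 = -0.0903.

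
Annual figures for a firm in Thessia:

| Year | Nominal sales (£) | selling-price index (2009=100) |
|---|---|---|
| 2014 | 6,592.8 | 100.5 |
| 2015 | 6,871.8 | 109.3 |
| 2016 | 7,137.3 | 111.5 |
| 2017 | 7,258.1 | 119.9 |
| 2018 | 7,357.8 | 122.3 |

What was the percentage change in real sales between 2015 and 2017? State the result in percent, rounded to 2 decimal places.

Real sales 2015 = 6871.8/1.093 = 6287.10.
Real sales 2017 = 7258.1/1.199 = 6053.46.
Change = 6053.46/6287.10 − 1 = -0.0372.

-3.72%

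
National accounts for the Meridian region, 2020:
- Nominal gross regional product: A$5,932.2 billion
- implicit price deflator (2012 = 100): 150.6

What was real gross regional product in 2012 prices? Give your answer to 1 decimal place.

A$3,939.0 billion

Real gross regional product = Nominal / (implicit price deflator/100) = 5932.2 / 1.506 = 3939.04.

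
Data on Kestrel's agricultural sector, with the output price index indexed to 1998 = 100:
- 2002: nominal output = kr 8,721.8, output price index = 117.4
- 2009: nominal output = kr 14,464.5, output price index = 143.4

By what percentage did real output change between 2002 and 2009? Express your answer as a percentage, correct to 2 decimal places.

Deflate each year: 2002 → 8721.8/1.174 = 7429.13; 2009 → 14464.5/1.434 = 10086.82.
So real output changed by 10086.82/7429.13 − 1 = 0.3577, i.e. 35.77%.

35.77%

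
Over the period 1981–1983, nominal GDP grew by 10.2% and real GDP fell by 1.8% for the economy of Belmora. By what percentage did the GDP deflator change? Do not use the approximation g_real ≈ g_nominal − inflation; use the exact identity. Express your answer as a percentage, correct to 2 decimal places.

(1 + g_nom) = (1 + g_real)(1 + π), so π = 1.1020 / 0.9820 − 1 = 0.12220.

12.22%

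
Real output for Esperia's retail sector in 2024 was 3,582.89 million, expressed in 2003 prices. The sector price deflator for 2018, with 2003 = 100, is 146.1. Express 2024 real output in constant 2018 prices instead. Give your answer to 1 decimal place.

Real output in 2018 prices = Real output in 2003 prices × (P_2018/P_2003) = 3582.89 × 1.461 = 5234.60.

5,234.6 million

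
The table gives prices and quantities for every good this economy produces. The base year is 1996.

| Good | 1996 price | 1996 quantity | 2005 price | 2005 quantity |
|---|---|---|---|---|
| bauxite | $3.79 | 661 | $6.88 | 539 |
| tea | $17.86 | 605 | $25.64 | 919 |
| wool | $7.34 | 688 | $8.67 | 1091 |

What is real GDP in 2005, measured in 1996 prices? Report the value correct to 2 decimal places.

$26464.09

Real GDP 2005 = Σ (p_1996 × q_2005) = 3.79·539 + 17.86·919 + 7.34·1091 = 26464.09.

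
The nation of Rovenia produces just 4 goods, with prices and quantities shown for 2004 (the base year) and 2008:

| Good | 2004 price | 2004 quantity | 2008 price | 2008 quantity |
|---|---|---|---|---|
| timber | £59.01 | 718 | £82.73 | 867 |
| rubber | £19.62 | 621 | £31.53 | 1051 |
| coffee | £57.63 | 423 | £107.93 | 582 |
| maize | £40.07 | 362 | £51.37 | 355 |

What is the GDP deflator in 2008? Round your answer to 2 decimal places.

155.52

Nominal GDP 2008 = 82.73·867 + 31.53·1051 + 107.93·582 + 51.37·355 = 185916.55.
Real GDP 2008 (at 2004 prices) = 59.01·867 + 19.62·1051 + 57.63·582 + 40.07·355 = 119547.80.
Deflator = Nominal/Real × 100 = 185916.55/119547.80 × 100 = 155.516.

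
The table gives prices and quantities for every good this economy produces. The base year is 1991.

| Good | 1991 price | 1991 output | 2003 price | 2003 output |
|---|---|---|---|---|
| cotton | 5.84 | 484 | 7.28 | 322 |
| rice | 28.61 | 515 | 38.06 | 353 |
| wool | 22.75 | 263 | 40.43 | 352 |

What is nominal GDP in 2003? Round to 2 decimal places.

Nominal GDP 2003 = Σ (p_2003 × q_2003) = 7.28·322 + 38.06·353 + 40.43·352 = 30010.70.

30010.70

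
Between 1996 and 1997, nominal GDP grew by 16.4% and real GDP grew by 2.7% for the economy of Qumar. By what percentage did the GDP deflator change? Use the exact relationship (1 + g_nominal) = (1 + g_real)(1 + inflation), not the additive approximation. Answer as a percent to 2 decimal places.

(1 + g_nom) = (1 + g_real)(1 + π), so π = 1.1640 / 1.0270 − 1 = 0.13340.

13.34%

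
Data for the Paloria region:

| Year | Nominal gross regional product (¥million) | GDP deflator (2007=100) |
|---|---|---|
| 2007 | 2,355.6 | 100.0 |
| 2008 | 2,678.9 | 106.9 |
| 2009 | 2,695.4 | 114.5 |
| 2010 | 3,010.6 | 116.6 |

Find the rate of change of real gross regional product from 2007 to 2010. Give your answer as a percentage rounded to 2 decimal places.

9.61%

Real gross regional product 2007 = 2355.6/1.000 = 2355.60.
Real gross regional product 2010 = 3010.6/1.166 = 2581.99.
Change = 2581.99/2355.60 − 1 = 0.0961.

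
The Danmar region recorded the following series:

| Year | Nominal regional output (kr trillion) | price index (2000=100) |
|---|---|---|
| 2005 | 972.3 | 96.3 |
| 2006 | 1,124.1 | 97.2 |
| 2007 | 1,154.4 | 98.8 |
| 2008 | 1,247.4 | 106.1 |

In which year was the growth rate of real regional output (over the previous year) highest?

2006

2006: real = 1124.1/0.972 = 1156.48; growth vs 2005 (1009.66) = 14.54%.
2007: real = 1154.4/0.988 = 1168.42; growth vs 2006 (1156.48) = 1.03%.
2008: real = 1247.4/1.061 = 1175.68; growth vs 2007 (1168.42) = 0.62%.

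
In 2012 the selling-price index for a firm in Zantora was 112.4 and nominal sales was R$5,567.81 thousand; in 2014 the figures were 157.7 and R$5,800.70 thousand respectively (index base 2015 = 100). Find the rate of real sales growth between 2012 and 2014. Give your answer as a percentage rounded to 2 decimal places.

Deflate each year: 2012 → 5567.81/1.124 = 4953.57; 2014 → 5800.70/1.577 = 3678.31.
So real sales changed by 3678.31/4953.57 − 1 = -0.2574, i.e. -25.74%.

-25.74%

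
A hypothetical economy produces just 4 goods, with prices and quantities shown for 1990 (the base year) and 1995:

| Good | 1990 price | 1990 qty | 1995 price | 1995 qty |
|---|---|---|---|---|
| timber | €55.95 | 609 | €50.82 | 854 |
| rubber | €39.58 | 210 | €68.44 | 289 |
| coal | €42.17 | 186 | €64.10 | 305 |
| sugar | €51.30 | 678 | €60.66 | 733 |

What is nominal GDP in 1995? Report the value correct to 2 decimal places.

€127193.72

Nominal GDP 1995 = Σ (p_1995 × q_1995) = 50.82·854 + 68.44·289 + 64.10·305 + 60.66·733 = 127193.72.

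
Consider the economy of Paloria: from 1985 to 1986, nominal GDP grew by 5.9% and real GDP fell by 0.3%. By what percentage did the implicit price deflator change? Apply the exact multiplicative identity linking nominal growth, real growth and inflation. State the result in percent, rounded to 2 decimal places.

(1 + g_nom) = (1 + g_real)(1 + π), so π = 1.0590 / 0.9970 − 1 = 0.06219.

6.22%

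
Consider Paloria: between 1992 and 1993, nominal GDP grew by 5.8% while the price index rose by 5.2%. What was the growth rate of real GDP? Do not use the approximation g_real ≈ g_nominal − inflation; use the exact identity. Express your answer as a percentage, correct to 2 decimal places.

0.57%

(1 + g_nom) = (1 + g_real)(1 + π), so g_real = 1.0580 / 1.0520 − 1 = 0.00570.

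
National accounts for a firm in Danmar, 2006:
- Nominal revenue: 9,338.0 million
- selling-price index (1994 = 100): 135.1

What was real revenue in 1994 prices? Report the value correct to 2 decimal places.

Real revenue = Nominal / (selling-price index/100) = 9338.0 / 1.351 = 6911.92.

6,911.92 million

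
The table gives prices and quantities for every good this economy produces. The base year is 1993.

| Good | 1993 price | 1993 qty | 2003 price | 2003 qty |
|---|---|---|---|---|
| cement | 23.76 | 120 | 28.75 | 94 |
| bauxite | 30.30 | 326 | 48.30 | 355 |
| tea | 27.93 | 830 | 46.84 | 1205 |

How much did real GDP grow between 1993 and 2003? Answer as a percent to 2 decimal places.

Real GDP 1993 = Nominal GDP 1993 = 23.76·120 + 30.30·326 + 27.93·830 = 35910.90.
Real GDP 2003 (at 1993 prices) = 23.76·94 + 30.30·355 + 27.93·1205 = 46645.59.
Real growth = 46645.59/35910.90 − 1 = 0.2989.

29.89%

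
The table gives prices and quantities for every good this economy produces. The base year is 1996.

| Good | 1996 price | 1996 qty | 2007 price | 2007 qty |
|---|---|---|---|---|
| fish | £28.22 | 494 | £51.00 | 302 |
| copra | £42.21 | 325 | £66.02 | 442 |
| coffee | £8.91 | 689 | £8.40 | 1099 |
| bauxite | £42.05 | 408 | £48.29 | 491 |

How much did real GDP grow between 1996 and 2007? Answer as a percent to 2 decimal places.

Real GDP 1996 = Nominal GDP 1996 = 28.22·494 + 42.21·325 + 8.91·689 + 42.05·408 = 50954.32.
Real GDP 2007 (at 1996 prices) = 28.22·302 + 42.21·442 + 8.91·1099 + 42.05·491 = 57617.90.
Real growth = 57617.90/50954.32 − 1 = 0.1308.

13.08%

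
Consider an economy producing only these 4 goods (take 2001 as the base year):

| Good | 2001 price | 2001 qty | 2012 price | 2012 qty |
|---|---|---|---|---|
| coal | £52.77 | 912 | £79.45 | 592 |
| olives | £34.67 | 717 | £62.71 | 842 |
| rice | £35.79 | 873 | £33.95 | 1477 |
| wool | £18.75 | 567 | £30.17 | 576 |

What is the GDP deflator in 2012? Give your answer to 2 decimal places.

134.86

Nominal GDP 2012 = 79.45·592 + 62.71·842 + 33.95·1477 + 30.17·576 = 167358.29.
Real GDP 2012 (at 2001 prices) = 52.77·592 + 34.67·842 + 35.79·1477 + 18.75·576 = 124093.81.
Deflator = Nominal/Real × 100 = 167358.29/124093.81 × 100 = 134.864.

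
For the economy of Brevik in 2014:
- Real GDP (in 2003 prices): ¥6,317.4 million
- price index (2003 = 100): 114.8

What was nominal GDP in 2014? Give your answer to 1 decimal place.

Nominal GDP = Real × (price index/100) = 6317.4 × 1.148 = 7252.38.

¥7,252.4 million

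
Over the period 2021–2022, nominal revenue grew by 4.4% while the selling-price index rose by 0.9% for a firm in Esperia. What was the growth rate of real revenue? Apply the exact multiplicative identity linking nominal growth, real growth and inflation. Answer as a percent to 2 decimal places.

3.47%

(1 + g_nom) = (1 + g_real)(1 + π), so g_real = 1.0440 / 1.0090 − 1 = 0.03469.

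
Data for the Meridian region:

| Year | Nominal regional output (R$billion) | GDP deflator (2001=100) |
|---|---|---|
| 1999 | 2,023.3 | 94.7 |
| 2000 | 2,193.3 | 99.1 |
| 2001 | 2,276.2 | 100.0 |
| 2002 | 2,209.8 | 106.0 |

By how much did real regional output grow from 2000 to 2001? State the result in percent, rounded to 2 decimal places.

Real regional output 2000 = 2193.3/0.991 = 2213.22.
Real regional output 2001 = 2276.2/1.000 = 2276.20.
Change = 2276.20/2213.22 − 1 = 0.0285.

2.85%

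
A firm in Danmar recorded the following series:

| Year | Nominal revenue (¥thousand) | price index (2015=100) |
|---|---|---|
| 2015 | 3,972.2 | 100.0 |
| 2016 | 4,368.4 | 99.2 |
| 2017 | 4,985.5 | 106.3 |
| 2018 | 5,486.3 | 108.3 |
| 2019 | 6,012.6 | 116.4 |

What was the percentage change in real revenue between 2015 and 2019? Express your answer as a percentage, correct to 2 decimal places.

30.04%

Real revenue 2015 = 3972.2/1.000 = 3972.20.
Real revenue 2019 = 6012.6/1.164 = 5165.46.
Change = 5165.46/3972.20 − 1 = 0.3004.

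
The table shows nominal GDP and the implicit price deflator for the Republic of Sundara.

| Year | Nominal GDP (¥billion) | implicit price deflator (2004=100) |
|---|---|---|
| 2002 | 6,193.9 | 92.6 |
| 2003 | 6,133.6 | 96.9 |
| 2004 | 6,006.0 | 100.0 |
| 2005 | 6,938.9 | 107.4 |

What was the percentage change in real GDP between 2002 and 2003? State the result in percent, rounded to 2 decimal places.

-5.37%

Real GDP 2002 = 6193.9/0.926 = 6688.88.
Real GDP 2003 = 6133.6/0.969 = 6329.82.
Change = 6329.82/6688.88 − 1 = -0.0537.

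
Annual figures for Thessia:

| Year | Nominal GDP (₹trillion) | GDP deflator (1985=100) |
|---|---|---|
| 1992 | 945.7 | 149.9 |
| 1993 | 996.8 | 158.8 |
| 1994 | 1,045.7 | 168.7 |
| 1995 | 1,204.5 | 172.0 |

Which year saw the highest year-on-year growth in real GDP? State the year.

1995

1993: real = 996.8/1.588 = 627.71; growth vs 1992 (630.89) = -0.50%.
1994: real = 1045.7/1.687 = 619.86; growth vs 1993 (627.71) = -1.25%.
1995: real = 1204.5/1.720 = 700.29; growth vs 1994 (619.86) = 12.98%.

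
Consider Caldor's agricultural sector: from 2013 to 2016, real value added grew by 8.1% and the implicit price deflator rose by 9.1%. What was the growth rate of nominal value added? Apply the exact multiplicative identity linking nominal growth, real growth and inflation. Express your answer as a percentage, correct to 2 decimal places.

(1 + g_nom) = (1 + g_real)(1 + π) = 1.0810 × 1.0910 = 1.17937.

17.94%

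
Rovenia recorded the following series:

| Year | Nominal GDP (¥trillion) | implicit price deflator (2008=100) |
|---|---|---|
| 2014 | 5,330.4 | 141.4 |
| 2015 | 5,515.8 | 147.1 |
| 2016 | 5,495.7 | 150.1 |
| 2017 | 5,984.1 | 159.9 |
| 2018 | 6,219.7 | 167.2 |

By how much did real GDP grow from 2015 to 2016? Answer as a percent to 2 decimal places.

Real GDP 2015 = 5515.8/1.471 = 3749.69.
Real GDP 2016 = 5495.7/1.501 = 3661.36.
Change = 3661.36/3749.69 − 1 = -0.0236.

-2.36%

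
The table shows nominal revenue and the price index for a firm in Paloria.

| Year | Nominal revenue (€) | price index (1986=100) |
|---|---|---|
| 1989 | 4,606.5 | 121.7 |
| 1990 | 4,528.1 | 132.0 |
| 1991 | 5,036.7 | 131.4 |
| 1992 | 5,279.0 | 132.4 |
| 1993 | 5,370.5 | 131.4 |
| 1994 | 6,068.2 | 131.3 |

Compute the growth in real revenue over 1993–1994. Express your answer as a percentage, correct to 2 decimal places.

13.08%

Real revenue 1993 = 5370.5/1.314 = 4087.14.
Real revenue 1994 = 6068.2/1.313 = 4621.63.
Change = 4621.63/4087.14 − 1 = 0.1308.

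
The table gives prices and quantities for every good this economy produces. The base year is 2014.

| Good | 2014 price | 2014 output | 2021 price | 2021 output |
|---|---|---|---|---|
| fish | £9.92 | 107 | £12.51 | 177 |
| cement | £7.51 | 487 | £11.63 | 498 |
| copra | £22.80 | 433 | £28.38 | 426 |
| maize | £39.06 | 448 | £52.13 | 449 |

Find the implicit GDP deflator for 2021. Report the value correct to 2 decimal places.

Nominal GDP 2021 = 12.51·177 + 11.63·498 + 28.38·426 + 52.13·449 = 43502.26.
Real GDP 2021 (at 2014 prices) = 9.92·177 + 7.51·498 + 22.80·426 + 39.06·449 = 32746.56.
Deflator = Nominal/Real × 100 = 43502.26/32746.56 × 100 = 132.845.

132.85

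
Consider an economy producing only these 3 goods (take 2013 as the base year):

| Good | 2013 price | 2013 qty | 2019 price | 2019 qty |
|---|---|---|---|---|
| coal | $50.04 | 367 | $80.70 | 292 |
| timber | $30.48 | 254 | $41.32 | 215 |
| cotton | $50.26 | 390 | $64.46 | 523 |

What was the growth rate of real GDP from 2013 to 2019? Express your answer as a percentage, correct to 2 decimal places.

3.81%

Real GDP 2013 = Nominal GDP 2013 = 50.04·367 + 30.48·254 + 50.26·390 = 45708.00.
Real GDP 2019 (at 2013 prices) = 50.04·292 + 30.48·215 + 50.26·523 = 47450.86.
Real growth = 47450.86/45708.00 − 1 = 0.0381.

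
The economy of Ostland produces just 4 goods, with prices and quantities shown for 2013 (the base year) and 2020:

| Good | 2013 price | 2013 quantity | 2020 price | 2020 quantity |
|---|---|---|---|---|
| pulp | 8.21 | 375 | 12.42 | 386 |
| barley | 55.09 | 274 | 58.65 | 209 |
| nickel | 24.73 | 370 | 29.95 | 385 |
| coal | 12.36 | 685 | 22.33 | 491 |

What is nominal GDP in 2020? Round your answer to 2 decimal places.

39546.75

Nominal GDP 2020 = Σ (p_2020 × q_2020) = 12.42·386 + 58.65·209 + 29.95·385 + 22.33·491 = 39546.75.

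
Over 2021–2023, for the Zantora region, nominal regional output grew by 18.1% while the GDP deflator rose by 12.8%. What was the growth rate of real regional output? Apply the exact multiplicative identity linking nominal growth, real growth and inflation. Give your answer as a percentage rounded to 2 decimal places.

4.70%

(1 + g_nom) = (1 + g_real)(1 + π), so g_real = 1.1810 / 1.1280 − 1 = 0.04699.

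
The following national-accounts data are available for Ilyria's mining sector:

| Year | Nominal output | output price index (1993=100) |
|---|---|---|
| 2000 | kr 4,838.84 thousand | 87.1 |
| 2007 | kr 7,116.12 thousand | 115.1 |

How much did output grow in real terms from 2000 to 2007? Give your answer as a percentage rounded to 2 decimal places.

11.29%

Real output 2000 = 4838.84 / 0.871 = 5555.50.
Real output 2007 = 7116.12 / 1.151 = 6182.55.
Real growth = 6182.55 / 5555.50 − 1 = 0.1129.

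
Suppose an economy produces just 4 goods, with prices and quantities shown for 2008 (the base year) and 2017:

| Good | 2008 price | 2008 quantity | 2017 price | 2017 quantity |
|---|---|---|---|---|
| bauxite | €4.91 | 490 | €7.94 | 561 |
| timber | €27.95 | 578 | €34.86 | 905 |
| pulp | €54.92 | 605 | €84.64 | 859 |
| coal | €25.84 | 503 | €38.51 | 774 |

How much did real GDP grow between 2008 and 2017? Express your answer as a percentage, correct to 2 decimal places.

Real GDP 2008 = Nominal GDP 2008 = 4.91·490 + 27.95·578 + 54.92·605 + 25.84·503 = 64785.12.
Real GDP 2017 (at 2008 prices) = 4.91·561 + 27.95·905 + 54.92·859 + 25.84·774 = 95225.70.
Real growth = 95225.70/64785.12 − 1 = 0.4699.

46.99%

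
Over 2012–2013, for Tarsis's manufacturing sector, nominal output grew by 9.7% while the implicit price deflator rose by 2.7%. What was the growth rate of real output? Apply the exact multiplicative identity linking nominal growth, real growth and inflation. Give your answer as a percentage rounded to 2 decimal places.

6.82%

(1 + g_nom) = (1 + g_real)(1 + π), so g_real = 1.0970 / 1.0270 − 1 = 0.06816.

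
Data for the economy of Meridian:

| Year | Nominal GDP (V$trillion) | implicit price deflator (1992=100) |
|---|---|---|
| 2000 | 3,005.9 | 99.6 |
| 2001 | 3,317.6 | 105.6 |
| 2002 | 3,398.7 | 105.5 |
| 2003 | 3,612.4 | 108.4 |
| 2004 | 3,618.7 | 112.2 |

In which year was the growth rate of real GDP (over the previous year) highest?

2001

2001: real = 3317.6/1.056 = 3141.67; growth vs 2000 (3017.97) = 4.10%.
2002: real = 3398.7/1.055 = 3221.52; growth vs 2001 (3141.67) = 2.54%.
2003: real = 3612.4/1.084 = 3332.47; growth vs 2002 (3221.52) = 3.44%.
2004: real = 3618.7/1.122 = 3225.22; growth vs 2003 (3332.47) = -3.22%.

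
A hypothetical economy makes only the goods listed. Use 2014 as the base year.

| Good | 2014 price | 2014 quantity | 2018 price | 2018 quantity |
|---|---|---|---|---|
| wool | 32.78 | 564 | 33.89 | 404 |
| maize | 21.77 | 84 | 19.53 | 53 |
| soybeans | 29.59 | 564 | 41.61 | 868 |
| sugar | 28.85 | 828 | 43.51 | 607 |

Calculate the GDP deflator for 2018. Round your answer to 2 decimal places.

Nominal GDP 2018 = 33.89·404 + 19.53·53 + 41.61·868 + 43.51·607 = 77254.70.
Real GDP 2018 (at 2014 prices) = 32.78·404 + 21.77·53 + 29.59·868 + 28.85·607 = 57593.00.
Deflator = Nominal/Real × 100 = 77254.70/57593.00 × 100 = 134.139.

134.14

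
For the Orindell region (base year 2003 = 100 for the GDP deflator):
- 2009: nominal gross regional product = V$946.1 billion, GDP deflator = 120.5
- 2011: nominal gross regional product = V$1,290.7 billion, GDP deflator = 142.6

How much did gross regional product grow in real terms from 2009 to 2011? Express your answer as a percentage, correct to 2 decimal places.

15.28%

Real gross regional product 2009 = 946.1 / 1.205 = 785.15.
Real gross regional product 2011 = 1290.7 / 1.426 = 905.12.
Real growth = 905.12 / 785.15 − 1 = 0.1528.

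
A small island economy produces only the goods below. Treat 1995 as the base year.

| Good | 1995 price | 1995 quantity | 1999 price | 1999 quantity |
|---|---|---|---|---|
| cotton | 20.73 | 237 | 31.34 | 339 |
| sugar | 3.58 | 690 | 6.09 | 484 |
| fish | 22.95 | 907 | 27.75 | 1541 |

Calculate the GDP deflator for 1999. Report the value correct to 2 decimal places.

Nominal GDP 1999 = 31.34·339 + 6.09·484 + 27.75·1541 = 56334.57.
Real GDP 1999 (at 1995 prices) = 20.73·339 + 3.58·484 + 22.95·1541 = 44126.14.
Deflator = Nominal/Real × 100 = 56334.57/44126.14 × 100 = 127.667.

127.67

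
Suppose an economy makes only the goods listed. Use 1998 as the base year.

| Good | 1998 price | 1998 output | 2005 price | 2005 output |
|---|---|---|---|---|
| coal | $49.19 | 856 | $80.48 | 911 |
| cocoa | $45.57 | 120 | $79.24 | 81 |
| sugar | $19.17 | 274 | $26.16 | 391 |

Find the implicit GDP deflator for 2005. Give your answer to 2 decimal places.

160.65

Nominal GDP 2005 = 80.48·911 + 79.24·81 + 26.16·391 = 89964.28.
Real GDP 2005 (at 1998 prices) = 49.19·911 + 45.57·81 + 19.17·391 = 55998.73.
Deflator = Nominal/Real × 100 = 89964.28/55998.73 × 100 = 160.654.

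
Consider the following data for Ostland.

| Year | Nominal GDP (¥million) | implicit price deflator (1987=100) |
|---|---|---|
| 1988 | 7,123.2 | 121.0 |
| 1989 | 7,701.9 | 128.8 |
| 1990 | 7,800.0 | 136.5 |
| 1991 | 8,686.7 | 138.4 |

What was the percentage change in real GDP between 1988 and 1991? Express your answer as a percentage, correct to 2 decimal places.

6.62%

Real GDP 1988 = 7123.2/1.210 = 5886.94.
Real GDP 1991 = 8686.7/1.384 = 6276.52.
Change = 6276.52/5886.94 − 1 = 0.0662.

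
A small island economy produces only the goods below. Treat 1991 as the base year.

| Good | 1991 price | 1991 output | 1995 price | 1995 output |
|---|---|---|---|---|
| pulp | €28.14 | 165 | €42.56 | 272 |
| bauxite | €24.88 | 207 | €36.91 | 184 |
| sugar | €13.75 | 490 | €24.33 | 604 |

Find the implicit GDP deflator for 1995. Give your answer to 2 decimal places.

160.99

Nominal GDP 1995 = 42.56·272 + 36.91·184 + 24.33·604 = 33063.08.
Real GDP 1995 (at 1991 prices) = 28.14·272 + 24.88·184 + 13.75·604 = 20537.00.
Deflator = Nominal/Real × 100 = 33063.08/20537.00 × 100 = 160.993.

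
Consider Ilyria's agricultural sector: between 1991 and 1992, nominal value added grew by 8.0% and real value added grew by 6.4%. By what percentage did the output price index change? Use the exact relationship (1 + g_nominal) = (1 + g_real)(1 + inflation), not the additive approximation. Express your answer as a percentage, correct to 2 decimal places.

(1 + g_nom) = (1 + g_real)(1 + π), so π = 1.0800 / 1.0640 − 1 = 0.01504.

1.50%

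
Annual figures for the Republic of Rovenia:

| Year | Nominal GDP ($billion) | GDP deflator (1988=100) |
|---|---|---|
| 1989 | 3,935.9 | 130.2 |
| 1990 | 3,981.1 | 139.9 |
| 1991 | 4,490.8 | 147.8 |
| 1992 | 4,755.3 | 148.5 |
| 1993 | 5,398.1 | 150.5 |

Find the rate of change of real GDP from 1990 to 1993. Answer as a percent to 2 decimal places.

26.04%

Real GDP 1990 = 3981.1/1.399 = 2845.68.
Real GDP 1993 = 5398.1/1.505 = 3586.78.
Change = 3586.78/2845.68 − 1 = 0.2604.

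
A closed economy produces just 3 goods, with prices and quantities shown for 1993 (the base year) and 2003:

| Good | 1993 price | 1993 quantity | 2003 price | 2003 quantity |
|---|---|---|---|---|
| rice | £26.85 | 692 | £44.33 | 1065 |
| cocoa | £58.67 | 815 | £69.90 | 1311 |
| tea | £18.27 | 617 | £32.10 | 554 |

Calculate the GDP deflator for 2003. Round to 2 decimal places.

135.46

Nominal GDP 2003 = 44.33·1065 + 69.90·1311 + 32.10·554 = 156633.75.
Real GDP 2003 (at 1993 prices) = 26.85·1065 + 58.67·1311 + 18.27·554 = 115633.20.
Deflator = Nominal/Real × 100 = 156633.75/115633.20 × 100 = 135.457.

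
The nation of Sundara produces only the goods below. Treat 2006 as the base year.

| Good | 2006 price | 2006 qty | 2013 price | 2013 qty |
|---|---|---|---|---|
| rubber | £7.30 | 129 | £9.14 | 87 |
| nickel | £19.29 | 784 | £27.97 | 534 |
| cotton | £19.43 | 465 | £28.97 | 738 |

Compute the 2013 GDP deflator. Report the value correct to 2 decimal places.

Nominal GDP 2013 = 9.14·87 + 27.97·534 + 28.97·738 = 37111.02.
Real GDP 2013 (at 2006 prices) = 7.30·87 + 19.29·534 + 19.43·738 = 25275.30.
Deflator = Nominal/Real × 100 = 37111.02/25275.30 × 100 = 146.827.

146.83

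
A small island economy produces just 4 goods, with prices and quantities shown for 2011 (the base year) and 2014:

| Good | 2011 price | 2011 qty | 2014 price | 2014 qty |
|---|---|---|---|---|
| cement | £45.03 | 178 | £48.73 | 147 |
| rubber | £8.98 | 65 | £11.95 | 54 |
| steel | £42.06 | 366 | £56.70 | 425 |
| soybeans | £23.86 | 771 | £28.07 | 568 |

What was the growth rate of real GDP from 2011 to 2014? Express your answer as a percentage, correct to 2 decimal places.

Real GDP 2011 = Nominal GDP 2011 = 45.03·178 + 8.98·65 + 42.06·366 + 23.86·771 = 42389.06.
Real GDP 2014 (at 2011 prices) = 45.03·147 + 8.98·54 + 42.06·425 + 23.86·568 = 38532.31.
Real growth = 38532.31/42389.06 − 1 = -0.0910.

-9.10%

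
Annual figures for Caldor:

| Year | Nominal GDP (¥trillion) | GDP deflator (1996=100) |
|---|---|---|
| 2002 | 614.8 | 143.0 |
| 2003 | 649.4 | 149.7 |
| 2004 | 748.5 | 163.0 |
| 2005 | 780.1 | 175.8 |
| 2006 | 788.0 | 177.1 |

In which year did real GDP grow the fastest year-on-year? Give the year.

2003: real = 649.4/1.497 = 433.80; growth vs 2002 (429.93) = 0.90%.
2004: real = 748.5/1.630 = 459.20; growth vs 2003 (433.80) = 5.86%.
2005: real = 780.1/1.758 = 443.74; growth vs 2004 (459.20) = -3.37%.
2006: real = 788.0/1.771 = 444.95; growth vs 2005 (443.74) = 0.27%.

2004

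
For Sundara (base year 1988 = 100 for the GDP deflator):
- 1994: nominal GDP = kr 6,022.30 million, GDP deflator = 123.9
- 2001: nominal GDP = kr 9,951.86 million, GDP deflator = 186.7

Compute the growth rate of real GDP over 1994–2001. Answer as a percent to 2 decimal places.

Deflate each year: 1994 → 6022.30/1.239 = 4860.61; 2001 → 9951.86/1.867 = 5330.40.
So real GDP changed by 5330.40/4860.61 − 1 = 0.0967, i.e. 9.67%.

9.67%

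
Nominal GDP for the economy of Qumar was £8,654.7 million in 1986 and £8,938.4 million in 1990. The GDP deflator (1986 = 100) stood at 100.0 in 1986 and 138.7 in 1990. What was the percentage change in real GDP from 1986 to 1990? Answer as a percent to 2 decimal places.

Real GDP 1986 = 8654.7 / 1.000 = 8654.70.
Real GDP 1990 = 8938.4 / 1.387 = 6444.41.
Real growth = 6444.41 / 8654.70 − 1 = -0.2554.

-25.54%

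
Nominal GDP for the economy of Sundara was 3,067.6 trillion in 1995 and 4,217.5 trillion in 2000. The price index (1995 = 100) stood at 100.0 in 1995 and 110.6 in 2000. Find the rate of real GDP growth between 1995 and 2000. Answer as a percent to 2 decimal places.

Deflate each year: 1995 → 3067.6/1.000 = 3067.60; 2000 → 4217.5/1.106 = 3813.29.
So real GDP changed by 3813.29/3067.60 − 1 = 0.2431, i.e. 24.31%.

24.31%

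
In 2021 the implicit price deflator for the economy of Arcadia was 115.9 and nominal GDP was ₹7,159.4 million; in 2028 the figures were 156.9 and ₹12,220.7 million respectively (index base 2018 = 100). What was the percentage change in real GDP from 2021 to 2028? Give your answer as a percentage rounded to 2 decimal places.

Real GDP 2021 = 7159.4 / 1.159 = 6177.22.
Real GDP 2028 = 12220.7 / 1.569 = 7788.85.
Real growth = 7788.85 / 6177.22 − 1 = 0.2609.

26.09%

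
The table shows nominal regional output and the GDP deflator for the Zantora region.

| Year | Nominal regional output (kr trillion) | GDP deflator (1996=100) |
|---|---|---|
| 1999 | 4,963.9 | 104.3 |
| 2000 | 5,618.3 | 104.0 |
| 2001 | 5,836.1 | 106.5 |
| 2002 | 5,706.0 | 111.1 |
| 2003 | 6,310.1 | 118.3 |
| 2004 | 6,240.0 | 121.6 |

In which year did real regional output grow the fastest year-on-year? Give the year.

2000

2000: real = 5618.3/1.040 = 5402.21; growth vs 1999 (4759.25) = 13.51%.
2001: real = 5836.1/1.065 = 5479.91; growth vs 2000 (5402.21) = 1.44%.
2002: real = 5706.0/1.111 = 5135.91; growth vs 2001 (5479.91) = -6.28%.
2003: real = 6310.1/1.183 = 5333.98; growth vs 2002 (5135.91) = 3.86%.
2004: real = 6240.0/1.216 = 5131.58; growth vs 2003 (5333.98) = -3.79%.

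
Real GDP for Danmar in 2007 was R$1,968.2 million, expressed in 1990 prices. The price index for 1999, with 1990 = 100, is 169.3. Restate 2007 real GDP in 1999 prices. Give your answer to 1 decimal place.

Real GDP in 1999 prices = Real GDP in 1990 prices × (P_1999/P_1990) = 1968.2 × 1.693 = 3332.16.

R$3,332.2 million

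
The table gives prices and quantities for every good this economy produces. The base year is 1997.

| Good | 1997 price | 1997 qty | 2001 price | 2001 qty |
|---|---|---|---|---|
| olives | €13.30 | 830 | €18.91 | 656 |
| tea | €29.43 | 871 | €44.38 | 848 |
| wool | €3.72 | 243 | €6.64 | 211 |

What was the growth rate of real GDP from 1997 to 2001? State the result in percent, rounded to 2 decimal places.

-8.28%

Real GDP 1997 = Nominal GDP 1997 = 13.30·830 + 29.43·871 + 3.72·243 = 37576.49.
Real GDP 2001 (at 1997 prices) = 13.30·656 + 29.43·848 + 3.72·211 = 34466.36.
Real growth = 34466.36/37576.49 − 1 = -0.0828.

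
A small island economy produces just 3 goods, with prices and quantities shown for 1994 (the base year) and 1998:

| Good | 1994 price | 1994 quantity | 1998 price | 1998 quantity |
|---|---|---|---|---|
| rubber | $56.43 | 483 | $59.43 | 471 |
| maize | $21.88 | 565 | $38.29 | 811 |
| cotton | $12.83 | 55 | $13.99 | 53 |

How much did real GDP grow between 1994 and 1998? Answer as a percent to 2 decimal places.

Real GDP 1994 = Nominal GDP 1994 = 56.43·483 + 21.88·565 + 12.83·55 = 40323.54.
Real GDP 1998 (at 1994 prices) = 56.43·471 + 21.88·811 + 12.83·53 = 45003.20.
Real growth = 45003.20/40323.54 − 1 = 0.1161.

11.61%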